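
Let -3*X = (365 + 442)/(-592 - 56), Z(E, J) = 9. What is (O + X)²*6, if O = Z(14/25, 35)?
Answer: 37222201/69984 ≈ 531.87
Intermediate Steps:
O = 9
X = 269/648 (X = -(365 + 442)/(3*(-592 - 56)) = -269/(-648) = -269*(-1)/648 = -⅓*(-269/216) = 269/648 ≈ 0.41512)
(O + X)²*6 = (9 + 269/648)²*6 = (6101/648)²*6 = (37222201/419904)*6 = 37222201/69984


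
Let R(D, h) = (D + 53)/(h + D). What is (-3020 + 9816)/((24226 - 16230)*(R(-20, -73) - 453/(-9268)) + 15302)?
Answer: 488136292/923374659 ≈ 0.52864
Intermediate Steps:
R(D, h) = (53 + D)/(D + h)
(-3020 + 9816)/((24226 - 16230)*(R(-20, -73) - 453/(-9268)) + 15302) = (-3020 + 9816)/((24226 - 16230)*((53 - 20)/(-20 - 73) - 453/(-9268)) + 15302) = 6796/(7996*(33/(-93) - 453*(-1/9268)) + 15302) = 6796/(7996*(-1/93*33 + 453/9268) + 15302) = 6796/(7996*(-11/31 + 453/9268) + 15302) = 6796/(7996*(-87905/287308) + 15302) = 6796/(-175722095/71827 + 15302) = 6796/(923374659/71827) = 6796*(71827/923374659) = 488136292/923374659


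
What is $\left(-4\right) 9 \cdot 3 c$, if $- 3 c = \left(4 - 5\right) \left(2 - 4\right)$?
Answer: $72$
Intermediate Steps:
$c = - \frac{2}{3}$ ($c = - \frac{\left(4 - 5\right) \left(2 - 4\right)}{3} = - \frac{\left(-1\right) \left(2 - 4\right)}{3} = - \frac{\left(-1\right) \left(-2\right)}{3} = \left(- \frac{1}{3}\right) 2 = - \frac{2}{3} \approx -0.66667$)
$\left(-4\right) 9 \cdot 3 c = \left(-4\right) 9 \cdot 3 \left(- \frac{2}{3}\right) = \left(-36\right) 3 \left(- \frac{2}{3}\right) = \left(-108\right) \left(- \frac{2}{3}\right) = 72$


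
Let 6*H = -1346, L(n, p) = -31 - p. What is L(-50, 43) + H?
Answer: -895/3 ≈ -298.33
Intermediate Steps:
H = -673/3 (H = (⅙)*(-1346) = -673/3 ≈ -224.33)
L(-50, 43) + H = (-31 - 1*43) - 673/3 = (-31 - 43) - 673/3 = -74 - 673/3 = -895/3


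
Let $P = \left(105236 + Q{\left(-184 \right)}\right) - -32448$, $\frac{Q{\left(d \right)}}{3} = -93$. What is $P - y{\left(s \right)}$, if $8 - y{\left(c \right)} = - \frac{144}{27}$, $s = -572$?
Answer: $\frac{412175}{3} \approx 1.3739 \cdot 10^{5}$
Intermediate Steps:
$Q{\left(d \right)} = -279$ ($Q{\left(d \right)} = 3 \left(-93\right) = -279$)
$y{\left(c \right)} = \frac{40}{3}$ ($y{\left(c \right)} = 8 - - \frac{144}{27} = 8 - \left(-144\right) \frac{1}{27} = 8 - - \frac{16}{3} = 8 + \frac{16}{3} = \frac{40}{3}$)
$P = 137405$ ($P = \left(105236 - 279\right) - -32448 = 104957 + \left(-49273 + 81721\right) = 104957 + 32448 = 137405$)
$P - y{\left(s \right)} = 137405 - \frac{40}{3} = \frac{412175}{3}$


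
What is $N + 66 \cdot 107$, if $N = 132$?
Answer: $7194$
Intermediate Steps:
$N + 66 \cdot 107 = 132 + 66 \cdot 107 = 132 + 7062 = 7194$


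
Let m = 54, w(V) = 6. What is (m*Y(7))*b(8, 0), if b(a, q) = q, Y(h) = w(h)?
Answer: 0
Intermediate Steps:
Y(h) = 6
(m*Y(7))*b(8, 0) = (54*6)*0 = 324*0 = 0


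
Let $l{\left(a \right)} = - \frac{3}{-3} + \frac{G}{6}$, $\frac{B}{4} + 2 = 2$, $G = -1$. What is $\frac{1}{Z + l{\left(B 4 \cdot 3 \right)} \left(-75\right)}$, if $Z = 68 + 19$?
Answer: $\frac{2}{49} \approx 0.040816$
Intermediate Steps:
$B = 0$ ($B = -8 + 4 \cdot 2 = -8 + 8 = 0$)
$Z = 87$
$l{\left(a \right)} = \frac{5}{6}$ ($l{\left(a \right)} = - \frac{3}{-3} - \frac{1}{6} = \left(-3\right) \left(- \frac{1}{3}\right) - \frac{1}{6} = 1 - \frac{1}{6} = \frac{5}{6}$)
$\frac{1}{Z + l{\left(B 4 \cdot 3 \right)} \left(-75\right)} = \frac{1}{87 + \frac{5}{6} \left(-75\right)} = \frac{1}{87 - \frac{125}{2}} = \frac{1}{\frac{49}{2}} = \frac{2}{49}$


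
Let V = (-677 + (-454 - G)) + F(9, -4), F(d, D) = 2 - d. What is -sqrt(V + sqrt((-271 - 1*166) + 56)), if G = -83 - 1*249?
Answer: -sqrt(-806 + I*sqrt(381)) ≈ -0.34374 - 28.392*I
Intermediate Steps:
G = -332 (G = -83 - 249 = -332)
V = -806 (V = (-677 + (-454 - 1*(-332))) + (2 - 1*9) = (-677 + (-454 + 332)) + (2 - 9) = (-677 - 122) - 7 = -799 - 7 = -806)
-sqrt(V + sqrt((-271 - 1*166) + 56)) = -sqrt(-806 + sqrt((-271 - 1*166) + 56)) = -sqrt(-806 + sqrt((-271 - 166) + 56)) = -sqrt(-806 + sqrt(-437 + 56)) = -sqrt(-806 + sqrt(-381)) = -sqrt(-806 + I*sqrt(381))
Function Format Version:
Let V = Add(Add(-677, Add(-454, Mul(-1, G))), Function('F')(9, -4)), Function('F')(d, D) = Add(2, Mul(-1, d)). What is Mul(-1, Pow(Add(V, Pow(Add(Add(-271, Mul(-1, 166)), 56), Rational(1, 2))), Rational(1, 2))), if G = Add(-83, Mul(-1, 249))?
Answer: Mul(-1, Pow(Add(-806, Mul(I, Pow(381, Rational(1, 2)))), Rational(1, 2))) ≈ Add(-0.34374, Mul(-28.392, I))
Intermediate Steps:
G = -332 (G = Add(-83, -249) = -332)
V = -806 (V = Add(Add(-677, Add(-454, Mul(-1, -332))), Add(2, Mul(-1, 9))) = Add(Add(-677, Add(-454, 332)), Add(2, -9)) = Add(Add(-677, -122), -7) = Add(-799, -7) = -806)
Mul(-1, Pow(Add(V, Pow(Add(Add(-271, Mul(-1, 166)), 56), Rational(1, 2))), Rational(1, 2))) = Mul(-1, Pow(Add(-806, Pow(Add(Add(-271, Mul(-1, 166)), 56), Rational(1, 2))), Rational(1, 2))) = Mul(-1, Pow(Add(-806, Pow(Add(Add(-271, -166), 56), Rational(1, 2))), Rational(1, 2))) = Mul(-1, Pow(Add(-806, Pow(Add(-437, 56), Rational(1, 2))), Rational(1, 2))) = Mul(-1, Pow(Add(-806, Pow(-381, Rational(1, 2))), Rational(1, 2))) = Mul(-1, Pow(Add(-806, Mul(I, Pow(381, Rational(1, 2)))), Rational(1, 2)))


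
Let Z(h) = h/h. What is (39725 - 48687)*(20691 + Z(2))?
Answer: -185441704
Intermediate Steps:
Z(h) = 1
(39725 - 48687)*(20691 + Z(2)) = (39725 - 48687)*(20691 + 1) = -8962*20692 = -185441704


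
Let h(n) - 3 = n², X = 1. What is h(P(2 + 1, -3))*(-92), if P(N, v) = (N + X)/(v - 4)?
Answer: -14996/49 ≈ -306.04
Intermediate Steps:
P(N, v) = (1 + N)/(-4 + v) (P(N, v) = (N + 1)/(v - 4) = (1 + N)/(-4 + v))
h(n) = 3 + n²
h(P(2 + 1, -3))*(-92) = (3 + ((1 + (2 + 1))/(-4 - 3))²)*(-92) = (3 + ((1 + 3)/(-7))²)*(-92) = (3 + (-⅐*4)²)*(-92) = (3 + (-4/7)²)*(-92) = (3 + 16/49)*(-92) = (163/49)*(-92) = -14996/49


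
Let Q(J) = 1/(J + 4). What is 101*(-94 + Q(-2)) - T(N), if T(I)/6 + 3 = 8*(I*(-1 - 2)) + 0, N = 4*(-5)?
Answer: -24611/2 ≈ -12306.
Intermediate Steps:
N = -20
T(I) = -18 - 144*I (T(I) = -18 + 6*(8*(I*(-1 - 2)) + 0) = -18 + 6*(8*(I*(-3)) + 0) = -18 + 6*(8*(-3*I) + 0) = -18 + 6*(-24*I + 0) = -18 + 6*(-24*I) = -18 - 144*I)
Q(J) = 1/(4 + J)
101*(-94 + Q(-2)) - T(N) = 101*(-94 + 1/(4 - 2)) - (-18 - 144*(-20)) = 101*(-94 + 1/2) - (-18 + 2880) = 101*(-94 + ½) - 1*2862 = 101*(-187/2) - 2862 = -18887/2 - 2862 = -24611/2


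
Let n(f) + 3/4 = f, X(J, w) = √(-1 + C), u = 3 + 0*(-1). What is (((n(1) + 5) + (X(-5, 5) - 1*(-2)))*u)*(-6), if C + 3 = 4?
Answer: -261/2 ≈ -130.50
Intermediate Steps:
C = 1 (C = -3 + 4 = 1)
u = 3 (u = 3 + 0 = 3)
X(J, w) = 0 (X(J, w) = √(-1 + 1) = √0 = 0)
n(f) = -¾ + f
(((n(1) + 5) + (X(-5, 5) - 1*(-2)))*u)*(-6) = ((((-¾ + 1) + 5) + (0 - 1*(-2)))*3)*(-6) = (((¼ + 5) + (0 + 2))*3)*(-6) = ((21/4 + 2)*3)*(-6) = ((29/4)*3)*(-6) = (87/4)*(-6) = -261/2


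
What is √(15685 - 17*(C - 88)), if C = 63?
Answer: 3*√1790 ≈ 126.93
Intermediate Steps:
√(15685 - 17*(C - 88)) = √(15685 - 17*(63 - 88)) = √(15685 - 17*(-25)) = √(15685 + 425) = √16110 = 3*√1790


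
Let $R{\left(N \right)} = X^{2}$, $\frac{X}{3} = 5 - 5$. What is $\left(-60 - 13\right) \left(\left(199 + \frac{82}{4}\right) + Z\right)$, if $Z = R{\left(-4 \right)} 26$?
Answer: $- \frac{32047}{2} \approx -16024.0$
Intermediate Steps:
$X = 0$ ($X = 3 \left(5 - 5\right) = 3 \cdot 0 = 0$)
$R{\left(N \right)} = 0$ ($R{\left(N \right)} = 0^{2} = 0$)
$Z = 0$ ($Z = 0 \cdot 26 = 0$)
$\left(-60 - 13\right) \left(\left(199 + \frac{82}{4}\right) + Z\right) = \left(-60 - 13\right) \left(\left(199 + \frac{82}{4}\right) + 0\right) = \left(-60 - 13\right) \left(\left(199 + 82 \cdot \frac{1}{4}\right) + 0\right) = - 73 \left(\left(199 + \frac{41}{2}\right) + 0\right) = - 73 \left(\frac{439}{2} + 0\right) = \left(-73\right) \frac{439}{2} = - \frac{32047}{2}$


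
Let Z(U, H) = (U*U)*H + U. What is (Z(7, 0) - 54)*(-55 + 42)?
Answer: 611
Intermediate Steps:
Z(U, H) = U + H*U**2 (Z(U, H) = U**2*H + U = H*U**2 + U = U + H*U**2)
(Z(7, 0) - 54)*(-55 + 42) = (7*(1 + 0*7) - 54)*(-55 + 42) = (7*(1 + 0) - 54)*(-13) = (7*1 - 54)*(-13) = (7 - 54)*(-13) = -47*(-13) = 611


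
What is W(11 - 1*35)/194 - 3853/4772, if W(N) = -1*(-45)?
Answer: -266371/462884 ≈ -0.57546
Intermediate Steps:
W(N) = 45
W(11 - 1*35)/194 - 3853/4772 = 45/194 - 3853/4772 = -266371/462884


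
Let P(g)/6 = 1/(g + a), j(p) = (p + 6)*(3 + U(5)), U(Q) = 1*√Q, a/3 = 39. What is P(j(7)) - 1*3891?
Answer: -7030965/1807 - 6*√5/1807 ≈ -3891.0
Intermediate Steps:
a = 117 (a = 3*39 = 117)
U(Q) = √Q
j(p) = (3 + √5)*(6 + p) (j(p) = (p + 6)*(3 + √5) = (6 + p)*(3 + √5) = (3 + √5)*(6 + p))
P(g) = 6/(117 + g) (P(g) = 6/(g + 117) = 6/(117 + g))
P(j(7)) - 1*3891 = 6/(117 + (18 + 3*7 + 6*√5 + 7*√5)) - 1*3891 = 6/(117 + (18 + 21 + 6*√5 + 7*√5)) - 3891 = 6/(117 + (39 + 13*√5)) - 3891 = 6/(156 + 13*√5) - 3891 = -3891 + 6/(156 + 13*√5)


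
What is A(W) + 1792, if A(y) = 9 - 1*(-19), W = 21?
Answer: 1820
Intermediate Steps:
A(y) = 28 (A(y) = 9 + 19 = 28)
A(W) + 1792 = 28 + 1792 = 1820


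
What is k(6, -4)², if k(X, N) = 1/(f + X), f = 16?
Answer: 1/484 ≈ 0.0020661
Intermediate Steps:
k(X, N) = 1/(16 + X)
k(6, -4)² = (1/(16 + 6))² = (1/22)² = 1/484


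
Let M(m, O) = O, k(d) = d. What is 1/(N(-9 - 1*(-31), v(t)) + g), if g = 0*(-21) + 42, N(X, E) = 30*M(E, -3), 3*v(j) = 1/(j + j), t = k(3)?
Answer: -1/48 ≈ -0.020833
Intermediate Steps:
t = 3
v(j) = 1/(6*j) (v(j) = 1/(3*(j + j)) = 1/(3*((2*j))) = (1/(2*j))/3 = 1/(6*j))
N(X, E) = -90 (N(X, E) = 30*(-3) = -90)
g = 42 (g = 0 + 42 = 42)
1/(N(-9 - 1*(-31), v(t)) + g) = 1/(-90 + 42) = 1/(-48) = -1/48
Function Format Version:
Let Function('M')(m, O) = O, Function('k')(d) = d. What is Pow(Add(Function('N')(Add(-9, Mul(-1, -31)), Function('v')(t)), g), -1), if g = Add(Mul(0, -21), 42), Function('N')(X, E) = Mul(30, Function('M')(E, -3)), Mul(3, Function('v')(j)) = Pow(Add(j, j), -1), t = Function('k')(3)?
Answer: Rational(-1, 48) ≈ -0.020833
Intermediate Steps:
t = 3
Function('v')(j) = Mul(Rational(1, 6), Pow(j, -1)) (Function('v')(j) = Mul(Rational(1, 3), Pow(Add(j, j), -1)) = Mul(Rational(1, 3), Pow(Mul(2, j), -1)) = Mul(Rational(1, 3), Mul(Rational(1, 2), Pow(j, -1))) = Mul(Rational(1, 6), Pow(j, -1)))
Function('N')(X, E) = -90 (Function('N')(X, E) = Mul(30, -3) = -90)
g = 42 (g = Add(0, 42) = 42)
Pow(Add(Function('N')(Add(-9, Mul(-1, -31)), Function('v')(t)), g), -1) = Pow(Add(-90, 42), -1) = Pow(-48, -1) = Rational(-1, 48)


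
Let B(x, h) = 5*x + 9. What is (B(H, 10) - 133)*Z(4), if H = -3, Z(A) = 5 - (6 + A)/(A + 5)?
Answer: -4865/9 ≈ -540.56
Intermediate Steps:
Z(A) = 5 - (6 + A)/(5 + A)
B(x, h) = 9 + 5*x
(B(H, 10) - 133)*Z(4) = ((9 + 5*(-3)) - 133)*((19 + 4*4)/(5 + 4)) = ((9 - 15) - 133)*((19 + 16)/9) = (-6 - 133)*((⅑)*35) = -139*35/9 = -4865/9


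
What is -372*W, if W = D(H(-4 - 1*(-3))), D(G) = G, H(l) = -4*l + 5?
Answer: -3348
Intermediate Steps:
H(l) = 5 - 4*l
W = 9 (W = 5 - 4*(-4 - 1*(-3)) = 5 - 4*(-4 + 3) = 5 - 4*(-1) = 5 + 4 = 9)
-372*W = -372*9 = -3348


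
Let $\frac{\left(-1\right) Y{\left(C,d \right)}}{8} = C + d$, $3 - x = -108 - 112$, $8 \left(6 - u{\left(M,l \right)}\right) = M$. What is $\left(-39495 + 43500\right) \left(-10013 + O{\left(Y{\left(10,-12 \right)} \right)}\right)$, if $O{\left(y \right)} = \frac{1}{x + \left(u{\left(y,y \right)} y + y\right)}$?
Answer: $- \frac{4050307230}{101} \approx -4.0102 \cdot 10^{7}$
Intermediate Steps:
$u{\left(M,l \right)} = 6 - \frac{M}{8}$
$x = 223$ ($x = 3 - \left(-108 - 112\right) = 3 - -220 = 3 + 220 = 223$)
$Y{\left(C,d \right)} = - 8 C - 8 d$ ($Y{\left(C,d \right)} = - 8 \left(C + d\right) = - 8 C - 8 d$)
$O{\left(y \right)} = \frac{1}{223 + y + y \left(6 - \frac{y}{8}\right)}$ ($O{\left(y \right)} = \frac{1}{223 + \left(\left(6 - \frac{y}{8}\right) y + y\right)} = \frac{1}{223 + \left(y \left(6 - \frac{y}{8}\right) + y\right)} = \frac{1}{223 + \left(y + y \left(6 - \frac{y}{8}\right)\right)} = \frac{1}{223 + y + y \left(6 - \frac{y}{8}\right)}$)
$\left(-39495 + 43500\right) \left(-10013 + O{\left(Y{\left(10,-12 \right)} \right)}\right) = \left(-39495 + 43500\right) \left(-10013 + \frac{8}{1784 - \left(\left(-8\right) 10 - -96\right)^{2} + 56 \left(\left(-8\right) 10 - -96\right)}\right) = 4005 \left(-10013 + \frac{8}{1784 - \left(-80 + 96\right)^{2} + 56 \left(-80 + 96\right)}\right) = 4005 \left(-10013 + \frac{8}{1784 - 16^{2} + 56 \cdot 16}\right) = 4005 \left(-10013 + \frac{8}{1784 - 256 + 896}\right) = 4005 \left(-10013 + \frac{8}{2424}\right) = 4005 \left(-10013 + 8 \cdot \frac{1}{2424}\right) = 4005 \left(-10013 + \frac{1}{303}\right) = 4005 \left(- \frac{3033938}{303}\right) = - \frac{4050307230}{101}$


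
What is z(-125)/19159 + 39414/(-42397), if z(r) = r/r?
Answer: -755090429/812284123 ≈ -0.92959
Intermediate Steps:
z(r) = 1
z(-125)/19159 + 39414/(-42397) = 1/19159 + 39414/(-42397) = 1*(1/19159) + 39414*(-1/42397) = 1/19159 - 39414/42397 = -755090429/812284123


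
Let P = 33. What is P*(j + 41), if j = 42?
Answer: 2739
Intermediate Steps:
P*(j + 41) = 33*(42 + 41) = 33*83 = 2739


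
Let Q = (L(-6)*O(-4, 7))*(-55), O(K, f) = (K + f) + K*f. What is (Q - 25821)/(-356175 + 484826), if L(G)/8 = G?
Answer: -723/1013 ≈ -0.71372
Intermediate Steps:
L(G) = 8*G
O(K, f) = K + f + K*f
Q = -66000 (Q = ((8*(-6))*(-4 + 7 - 4*7))*(-55) = -48*(-4 + 7 - 28)*(-55) = -48*(-25)*(-55) = 1200*(-55) = -66000)
(Q - 25821)/(-356175 + 484826) = (-66000 - 25821)/(-356175 + 484826) = -91821/128651 = -91821*1/128651 = -723/1013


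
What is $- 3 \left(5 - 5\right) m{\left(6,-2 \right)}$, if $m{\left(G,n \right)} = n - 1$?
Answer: $0$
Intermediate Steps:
$m{\left(G,n \right)} = -1 + n$ ($m{\left(G,n \right)} = n - 1 = -1 + n$)
$- 3 \left(5 - 5\right) m{\left(6,-2 \right)} = - 3 \left(5 - 5\right) \left(-1 - 2\right) = \left(-3\right) 0 \left(-3\right) = 0 \left(-3\right) = 0$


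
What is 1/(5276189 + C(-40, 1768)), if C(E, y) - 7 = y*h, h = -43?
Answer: 1/5200172 ≈ 1.9230e-7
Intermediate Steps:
C(E, y) = 7 - 43*y (C(E, y) = 7 + y*(-43) = 7 - 43*y)
1/(5276189 + C(-40, 1768)) = 1/(5276189 + (7 - 43*1768)) = 1/(5276189 + (7 - 76024)) = 1/(5276189 - 76017) = 1/5200172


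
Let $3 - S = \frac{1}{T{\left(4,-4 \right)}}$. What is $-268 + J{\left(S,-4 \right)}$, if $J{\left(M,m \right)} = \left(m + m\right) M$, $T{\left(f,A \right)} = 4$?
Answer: $-290$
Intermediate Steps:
$S = \frac{11}{4}$ ($S = 3 - \frac{1}{4} = \frac{11}{4} \approx 2.75$)
$J{\left(M,m \right)} = 2 M m$ ($J{\left(M,m \right)} = 2 m M = 2 M m$)
$-268 + J{\left(S,-4 \right)} = -268 + 2 \cdot \frac{11}{4} \left(-4\right) = -268 - 22 = -290$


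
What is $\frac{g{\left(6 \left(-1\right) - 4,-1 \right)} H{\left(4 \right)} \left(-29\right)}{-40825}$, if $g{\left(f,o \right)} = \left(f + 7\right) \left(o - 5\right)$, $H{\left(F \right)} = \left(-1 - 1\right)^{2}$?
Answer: $\frac{2088}{40825} \approx 0.051145$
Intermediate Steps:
$H{\left(F \right)} = 4$ ($H{\left(F \right)} = \left(-2\right)^{2} = 4$)
$g{\left(f,o \right)} = \left(-5 + o\right) \left(7 + f\right)$ ($g{\left(f,o \right)} = \left(7 + f\right) \left(-5 + o\right) = \left(-5 + o\right) \left(7 + f\right)$)
$\frac{g{\left(6 \left(-1\right) - 4,-1 \right)} H{\left(4 \right)} \left(-29\right)}{-40825} = \frac{\left(-35 - 5 \left(6 \left(-1\right) - 4\right) + 7 \left(-1\right) + \left(6 \left(-1\right) - 4\right) \left(-1\right)\right) 4 \left(-29\right)}{-40825} = \left(-35 - 5 \left(-6 - 4\right) - 7 + \left(-6 - 4\right) \left(-1\right)\right) 4 \left(-29\right) \left(- \frac{1}{40825}\right) = \left(-35 - -50 - 7 - -10\right) 4 \left(-29\right) \left(- \frac{1}{40825}\right) = \left(-35 + 50 - 7 + 10\right) 4 \left(-29\right) \left(- \frac{1}{40825}\right) = 18 \cdot 4 \left(-29\right) \left(- \frac{1}{40825}\right) = 72 \left(-29\right) \left(- \frac{1}{40825}\right) = \left(-2088\right) \left(- \frac{1}{40825}\right) = \frac{2088}{40825}$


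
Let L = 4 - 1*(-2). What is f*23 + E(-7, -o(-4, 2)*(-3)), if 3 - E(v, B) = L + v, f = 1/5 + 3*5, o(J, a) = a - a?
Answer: 1768/5 ≈ 353.60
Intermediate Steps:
o(J, a) = 0
L = 6 (L = 4 + 2 = 6)
f = 76/5 (f = ⅕ + 15 = 76/5 ≈ 15.200)
E(v, B) = -3 - v (E(v, B) = 3 - (6 + v) = 3 + (-6 - v) = -3 - v)
f*23 + E(-7, -o(-4, 2)*(-3)) = (76/5)*23 + (-3 - 1*(-7)) = 1748/5 + (-3 + 7) = 1748/5 + 4 = 1768/5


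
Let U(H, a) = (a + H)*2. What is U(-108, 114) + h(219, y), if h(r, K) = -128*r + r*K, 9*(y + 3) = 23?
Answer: -84352/3 ≈ -28117.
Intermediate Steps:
y = -4/9 (y = -3 + (1/9)*23 = -3 + 23/9 = -4/9 ≈ -0.44444)
U(H, a) = 2*H + 2*a (U(H, a) = (H + a)*2 = 2*H + 2*a)
h(r, K) = -128*r + K*r
U(-108, 114) + h(219, y) = (2*(-108) + 2*114) + 219*(-128 - 4/9) = (-216 + 228) + 219*(-1156/9) = 12 - 84388/3 = -84352/3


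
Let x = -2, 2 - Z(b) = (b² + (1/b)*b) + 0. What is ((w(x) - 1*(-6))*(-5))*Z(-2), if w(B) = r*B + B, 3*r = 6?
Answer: 0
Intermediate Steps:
r = 2 (r = (⅓)*6 = 2)
Z(b) = 1 - b² (Z(b) = 2 - ((b² + (1/b)*b) + 0) = 2 - ((b² + b/b) + 0) = 2 - ((b² + 1) + 0) = 2 - ((1 + b²) + 0) = 2 - (1 + b²) = 2 + (-1 - b²) = 1 - b²)
w(B) = 3*B (w(B) = 2*B + B = 3*B)
((w(x) - 1*(-6))*(-5))*Z(-2) = ((3*(-2) - 1*(-6))*(-5))*(1 - 1*(-2)²) = ((-6 + 6)*(-5))*(1 - 1*4) = (0*(-5))*(1 - 4) = 0*(-3) = 0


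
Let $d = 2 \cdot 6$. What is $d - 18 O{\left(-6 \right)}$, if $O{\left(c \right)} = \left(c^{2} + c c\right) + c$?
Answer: $-1176$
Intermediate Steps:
$O{\left(c \right)} = c + 2 c^{2}$ ($O{\left(c \right)} = \left(c^{2} + c^{2}\right) + c = 2 c^{2} + c = c + 2 c^{2}$)
$d = 12$
$d - 18 O{\left(-6 \right)} = 12 - 18 \left(- 6 \left(1 + 2 \left(-6\right)\right)\right) = 12 - 18 \left(- 6 \left(1 - 12\right)\right) = 12 - 18 \left(\left(-6\right) \left(-11\right)\right) = 12 - 1188 = -1176$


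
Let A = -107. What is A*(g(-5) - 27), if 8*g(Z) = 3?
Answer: 22791/8 ≈ 2848.9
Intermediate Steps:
g(Z) = 3/8 (g(Z) = (1/8)*3 = 3/8)
A*(g(-5) - 27) = -107*(3/8 - 27) = -107*(-213/8) = 22791/8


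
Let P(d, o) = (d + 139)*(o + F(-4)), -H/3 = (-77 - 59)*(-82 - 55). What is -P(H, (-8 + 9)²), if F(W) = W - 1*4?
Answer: -390299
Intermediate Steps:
F(W) = -4 + W (F(W) = W - 4 = -4 + W)
H = -55896 (H = -3*(-77 - 59)*(-82 - 55) = -(-408)*(-137) = -3*18632 = -55896)
P(d, o) = (-8 + o)*(139 + d) (P(d, o) = (d + 139)*(o + (-4 - 4)) = (139 + d)*(o - 8) = (139 + d)*(-8 + o) = (-8 + o)*(139 + d))
-P(H, (-8 + 9)²) = -(-1112 - 8*(-55896) + 139*(-8 + 9)² - 55896*(-8 + 9)²) = -(-1112 + 447168 + 139*1² - 55896*1²) = -(-1112 + 447168 + 139*1 - 55896*1) = -(-1112 + 447168 + 139 - 55896) = -1*390299 = -390299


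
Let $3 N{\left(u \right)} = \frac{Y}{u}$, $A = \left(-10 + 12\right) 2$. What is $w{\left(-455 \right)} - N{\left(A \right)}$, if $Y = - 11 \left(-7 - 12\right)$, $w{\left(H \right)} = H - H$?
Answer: $- \frac{209}{12} \approx -17.417$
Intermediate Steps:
$w{\left(H \right)} = 0$
$A = 4$ ($A = 2 \cdot 2 = 4$)
$Y = 209$ ($Y = \left(-11\right) \left(-19\right) = 209$)
$N{\left(u \right)} = \frac{209}{3 u}$ ($N{\left(u \right)} = \frac{209 \frac{1}{u}}{3} = \frac{209}{3 u}$)
$w{\left(-455 \right)} - N{\left(A \right)} = 0 - \frac{209}{3 \cdot 4} = 0 - \frac{209}{3} \cdot \frac{1}{4} = 0 - \frac{209}{12} = - \frac{209}{12}$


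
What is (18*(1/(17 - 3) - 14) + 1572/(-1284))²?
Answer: 35608444804/561001 ≈ 63473.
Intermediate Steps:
(18*(1/(17 - 3) - 14) + 1572/(-1284))² = (18*(1/14 - 14) + 1572*(-1/1284))² = (18*(1/14 - 14) - 131/107)² = (18*(-195/14) - 131/107)² = (-1755/7 - 131/107)² = (-188702/749)² = 35608444804/561001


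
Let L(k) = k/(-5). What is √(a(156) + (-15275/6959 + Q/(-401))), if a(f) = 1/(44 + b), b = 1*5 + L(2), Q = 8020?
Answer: I*√782840944290/187893 ≈ 4.709*I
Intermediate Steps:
L(k) = -k/5 (L(k) = k*(-⅕) = -k/5)
b = 23/5 (b = 1*5 - ⅕*2 = 5 - ⅖ = 23/5 ≈ 4.6000)
a(f) = 5/243 (a(f) = 1/(44 + 23/5) = 1/(243/5) = 5/243)
√(a(156) + (-15275/6959 + Q/(-401))) = √(5/243 + (-15275/6959 + 8020/(-401))) = √(5/243 + (-15275*1/6959 + 8020*(-1/401))) = √(5/243 + (-15275/6959 - 20)) = √(5/243 - 154455/6959) = √(-37497770/1691037) = I*√782840944290/187893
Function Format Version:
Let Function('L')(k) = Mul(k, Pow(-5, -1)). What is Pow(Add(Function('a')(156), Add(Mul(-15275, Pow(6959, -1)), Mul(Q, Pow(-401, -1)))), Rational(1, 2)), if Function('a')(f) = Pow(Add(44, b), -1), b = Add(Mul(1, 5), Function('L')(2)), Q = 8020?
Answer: Mul(Rational(1, 187893), I, Pow(782840944290, Rational(1, 2))) ≈ Mul(4.7090, I)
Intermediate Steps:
Function('L')(k) = Mul(Rational(-1, 5), k) (Function('L')(k) = Mul(k, Rational(-1, 5)) = Mul(Rational(-1, 5), k))
b = Rational(23, 5) (b = Add(Mul(1, 5), Mul(Rational(-1, 5), 2)) = Add(5, Rational(-2, 5)) = Rational(23, 5) ≈ 4.6000)
Function('a')(f) = Rational(5, 243) (Function('a')(f) = Pow(Add(44, Rational(23, 5)), -1) = Pow(Rational(243, 5), -1) = Rational(5, 243))
Pow(Add(Function('a')(156), Add(Mul(-15275, Pow(6959, -1)), Mul(Q, Pow(-401, -1)))), Rational(1, 2)) = Pow(Add(Rational(5, 243), Add(Mul(-15275, Pow(6959, -1)), Mul(8020, Pow(-401, -1)))), Rational(1, 2)) = Pow(Add(Rational(5, 243), Add(Mul(-15275, Rational(1, 6959)), Mul(8020, Rational(-1, 401)))), Rational(1, 2)) = Pow(Add(Rational(5, 243), Add(Rational(-15275, 6959), -20)), Rational(1, 2)) = Pow(Add(Rational(5, 243), Rational(-154455, 6959)), Rational(1, 2)) = Pow(Rational(-37497770, 1691037), Rational(1, 2)) = Mul(Rational(1, 187893), I, Pow(782840944290, Rational(1, 2)))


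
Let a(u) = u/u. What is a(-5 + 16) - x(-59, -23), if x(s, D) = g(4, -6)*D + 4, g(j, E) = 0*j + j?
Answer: 89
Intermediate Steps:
g(j, E) = j (g(j, E) = 0 + j = j)
x(s, D) = 4 + 4*D (x(s, D) = 4*D + 4 = 4 + 4*D)
a(u) = 1
a(-5 + 16) - x(-59, -23) = 1 - (4 + 4*(-23)) = 1 - (4 - 92) = 1 - 1*(-88) = 1 + 88 = 89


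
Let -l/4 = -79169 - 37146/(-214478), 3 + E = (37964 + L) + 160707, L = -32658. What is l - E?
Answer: 16157196882/107239 ≈ 1.5067e+5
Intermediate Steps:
E = 166010 (E = -3 + ((37964 - 32658) + 160707) = -3 + (5306 + 160707) = -3 + 166013 = 166010)
l = 33959943272/107239 (l = -4*(-79169 - 37146/(-214478)) = -4*(-79169 - 37146*(-1/214478)) = -4*(-79169 + 18573/107239) = -4*(-8489985818/107239) = 33959943272/107239 ≈ 3.1668e+5)
l - E = 33959943272/107239 - 1*166010 = 33959943272/107239 - 166010 = 16157196882/107239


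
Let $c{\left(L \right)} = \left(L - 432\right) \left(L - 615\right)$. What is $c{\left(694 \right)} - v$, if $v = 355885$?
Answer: $-335187$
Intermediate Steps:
$c{\left(L \right)} = \left(-615 + L\right) \left(-432 + L\right)$ ($c{\left(L \right)} = \left(-432 + L\right) \left(-615 + L\right) = \left(-615 + L\right) \left(-432 + L\right)$)
$c{\left(694 \right)} - v = \left(265680 + 694^{2} - 726618\right) - 355885 = \left(265680 + 481636 - 726618\right) - 355885 = 20698 - 355885 = -335187$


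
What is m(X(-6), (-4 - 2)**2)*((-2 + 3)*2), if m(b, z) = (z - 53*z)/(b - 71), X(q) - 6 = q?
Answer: 3744/71 ≈ 52.732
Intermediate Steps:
X(q) = 6 + q
m(b, z) = -52*z/(-71 + b) (m(b, z) = (-52*z)/(-71 + b) = -52*z/(-71 + b))
m(X(-6), (-4 - 2)**2)*((-2 + 3)*2) = (-52*(-4 - 2)**2/(-71 + (6 - 6)))*((-2 + 3)*2) = (-52*(-6)**2/(-71 + 0))*(1*2) = -52*36/(-71)*2 = -52*36*(-1/71)*2 = (1872/71)*2 = 3744/71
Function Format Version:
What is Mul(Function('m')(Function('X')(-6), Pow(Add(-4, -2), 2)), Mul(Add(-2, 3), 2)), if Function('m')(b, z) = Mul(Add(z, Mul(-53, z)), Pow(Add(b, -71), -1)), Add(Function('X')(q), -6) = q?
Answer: Rational(3744, 71) ≈ 52.732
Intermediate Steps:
Function('X')(q) = Add(6, q)
Function('m')(b, z) = Mul(-52, z, Pow(Add(-71, b), -1)) (Function('m')(b, z) = Mul(Mul(-52, z), Pow(Add(-71, b), -1)) = Mul(-52, z, Pow(Add(-71, b), -1)))
Mul(Function('m')(Function('X')(-6), Pow(Add(-4, -2), 2)), Mul(Add(-2, 3), 2)) = Mul(Mul(-52, Pow(Add(-4, -2), 2), Pow(Add(-71, Add(6, -6)), -1)), Mul(Add(-2, 3), 2)) = Mul(Mul(-52, Pow(-6, 2), Pow(Add(-71, 0), -1)), Mul(1, 2)) = Mul(Mul(-52, 36, Pow(-71, -1)), 2) = Mul(Mul(-52, 36, Rational(-1, 71)), 2) = Mul(Rational(1872, 71), 2) = Rational(3744, 71)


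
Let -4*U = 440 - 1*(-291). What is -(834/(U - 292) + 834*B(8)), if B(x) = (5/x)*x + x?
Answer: -6861874/633 ≈ -10840.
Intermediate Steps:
B(x) = 5 + x
U = -731/4 (U = -(440 - 1*(-291))/4 = -(440 + 291)/4 = -¼*731 = -731/4 ≈ -182.75)
-(834/(U - 292) + 834*B(8)) = -(10842 + 834/(-731/4 - 292)) = -834/(1/(1/(-1899/4) + 13)) = -834/(1/(-4/1899 + 13)) = -834/(1/(24683/1899)) = -834/1899/24683 = -834*24683/1899 = -6861874/633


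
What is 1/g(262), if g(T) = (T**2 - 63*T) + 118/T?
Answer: 131/6830137 ≈ 1.9180e-5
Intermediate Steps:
g(T) = T**2 - 63*T + 118/T
1/g(262) = 1/((118 + 262**2*(-63 + 262))/262) = 1/((118 + 68644*199)/262) = 1/((118 + 13660156)/262) = 1/((1/262)*13660274) = 1/(6830137/131) = 131/6830137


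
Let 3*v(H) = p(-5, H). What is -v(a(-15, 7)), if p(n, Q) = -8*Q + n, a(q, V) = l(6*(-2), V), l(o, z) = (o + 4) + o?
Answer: -155/3 ≈ -51.667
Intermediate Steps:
l(o, z) = 4 + 2*o (l(o, z) = (4 + o) + o = 4 + 2*o)
a(q, V) = -20 (a(q, V) = 4 + 2*(6*(-2)) = 4 + 2*(-12) = 4 - 24 = -20)
p(n, Q) = n - 8*Q
v(H) = -5/3 - 8*H/3 (v(H) = (-5 - 8*H)/3 = -5/3 - 8*H/3)
-v(a(-15, 7)) = -(-5/3 - 8/3*(-20)) = -(-5/3 + 160/3) = -1*155/3 = -155/3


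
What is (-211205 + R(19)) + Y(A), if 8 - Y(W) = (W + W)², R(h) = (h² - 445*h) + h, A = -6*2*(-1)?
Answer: -219848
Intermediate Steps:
A = 12 (A = -12*(-1) = 12)
R(h) = h² - 444*h
Y(W) = 8 - 4*W² (Y(W) = 8 - (W + W)² = 8 - (2*W)² = 8 - 4*W²)
(-211205 + R(19)) + Y(A) = (-211205 + 19*(-444 + 19)) + (8 - 4*12²) = (-211205 + 19*(-425)) + (8 - 4*144) = (-211205 - 8075) + (8 - 576) = -219280 - 568 = -219848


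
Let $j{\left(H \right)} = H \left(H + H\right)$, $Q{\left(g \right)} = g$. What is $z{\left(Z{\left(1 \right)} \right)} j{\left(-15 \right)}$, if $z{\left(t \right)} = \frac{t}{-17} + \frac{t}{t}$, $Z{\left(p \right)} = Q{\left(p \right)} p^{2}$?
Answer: $\frac{7200}{17} \approx 423.53$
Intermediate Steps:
$Z{\left(p \right)} = p^{3}$ ($Z{\left(p \right)} = p p^{2} = p^{3}$)
$j{\left(H \right)} = 2 H^{2}$ ($j{\left(H \right)} = H 2 H = 2 H^{2}$)
$z{\left(t \right)} = 1 - \frac{t}{17}$ ($z{\left(t \right)} = t \left(- \frac{1}{17}\right) + 1 = - \frac{t}{17} + 1 = 1 - \frac{t}{17}$)
$z{\left(Z{\left(1 \right)} \right)} j{\left(-15 \right)} = \left(1 - \frac{1^{3}}{17}\right) 2 \left(-15\right)^{2} = \left(1 - \frac{1}{17}\right) 2 \cdot 225 = \left(1 - \frac{1}{17}\right) 450 = \frac{16}{17} \cdot 450 = \frac{7200}{17}$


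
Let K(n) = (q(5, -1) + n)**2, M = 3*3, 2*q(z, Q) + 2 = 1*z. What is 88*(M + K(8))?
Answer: 8734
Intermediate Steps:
q(z, Q) = -1 + z/2 (q(z, Q) = -1 + (1*z)/2 = -1 + z/2)
M = 9
K(n) = (3/2 + n)**2 (K(n) = ((-1 + (1/2)*5) + n)**2 = ((-1 + 5/2) + n)**2 = (3/2 + n)**2)
88*(M + K(8)) = 88*(9 + (3 + 2*8)**2/4) = 88*(9 + (3 + 16)**2/4) = 88*(9 + (1/4)*19**2) = 88*(9 + (1/4)*361) = 88*(9 + 361/4) = 88*(397/4) = 8734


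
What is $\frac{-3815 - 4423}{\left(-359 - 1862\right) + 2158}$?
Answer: $\frac{2746}{21} \approx 130.76$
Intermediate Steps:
$\frac{-3815 - 4423}{\left(-359 - 1862\right) + 2158} = - \frac{8238}{-2221 + 2158} = - \frac{8238}{-63} = \left(-8238\right) \left(- \frac{1}{63}\right) = \frac{2746}{21}$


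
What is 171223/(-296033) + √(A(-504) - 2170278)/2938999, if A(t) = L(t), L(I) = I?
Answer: -171223/296033 + 3*I*√241198/2938999 ≈ -0.57839 + 0.00050131*I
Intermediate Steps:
A(t) = t
171223/(-296033) + √(A(-504) - 2170278)/2938999 = 171223/(-296033) + √(-504 - 2170278)/2938999 = 171223*(-1/296033) + √(-2170782)*(1/2938999) = -171223/296033 + (3*I*√241198)*(1/2938999) = -171223/296033 + 3*I*√241198/2938999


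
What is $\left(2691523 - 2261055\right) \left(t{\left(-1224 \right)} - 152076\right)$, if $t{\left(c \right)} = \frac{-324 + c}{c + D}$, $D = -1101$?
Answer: $- \frac{50734262843712}{775} \approx -6.5464 \cdot 10^{10}$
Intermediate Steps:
$t{\left(c \right)} = \frac{-324 + c}{-1101 + c}$ ($t{\left(c \right)} = \frac{-324 + c}{c - 1101} = \frac{-324 + c}{-1101 + c}$)
$\left(2691523 - 2261055\right) \left(t{\left(-1224 \right)} - 152076\right) = \left(2691523 - 2261055\right) \left(\frac{-324 - 1224}{-1101 - 1224} - 152076\right) = 430468 \left(\frac{1}{-2325} \left(-1548\right) - 152076\right) = 430468 \left(\left(- \frac{1}{2325}\right) \left(-1548\right) - 152076\right) = 430468 \left(\frac{516}{775} - 152076\right) = 430468 \left(- \frac{117858384}{775}\right) = - \frac{50734262843712}{775}$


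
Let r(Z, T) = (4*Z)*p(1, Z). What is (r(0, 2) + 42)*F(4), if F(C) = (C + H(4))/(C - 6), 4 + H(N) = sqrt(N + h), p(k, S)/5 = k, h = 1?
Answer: -21*sqrt(5) ≈ -46.957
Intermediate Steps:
p(k, S) = 5*k
H(N) = -4 + sqrt(1 + N) (H(N) = -4 + sqrt(N + 1) = -4 + sqrt(1 + N))
r(Z, T) = 20*Z (r(Z, T) = (4*Z)*(5*1) = (4*Z)*5 = 20*Z)
F(C) = (-4 + C + sqrt(5))/(-6 + C) (F(C) = (C + (-4 + sqrt(1 + 4)))/(C - 6) = (C + (-4 + sqrt(5)))/(-6 + C) = (-4 + C + sqrt(5))/(-6 + C))
(r(0, 2) + 42)*F(4) = (20*0 + 42)*((-4 + 4 + sqrt(5))/(-6 + 4)) = (0 + 42)*(sqrt(5)/(-2)) = 42*(-sqrt(5)/2) = -21*sqrt(5)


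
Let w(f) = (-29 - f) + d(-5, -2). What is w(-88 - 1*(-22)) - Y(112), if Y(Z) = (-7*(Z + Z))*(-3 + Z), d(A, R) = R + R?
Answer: 170945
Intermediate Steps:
d(A, R) = 2*R
w(f) = -33 - f (w(f) = (-29 - f) + 2*(-2) = (-29 - f) - 4 = -33 - f)
Y(Z) = -14*Z*(-3 + Z) (Y(Z) = (-14*Z)*(-3 + Z) = -14*Z*(-3 + Z))
w(-88 - 1*(-22)) - Y(112) = (-33 - (-88 - 1*(-22))) - 14*112*(3 - 1*112) = (-33 - (-88 + 22)) - 14*112*(3 - 112) = (-33 - 1*(-66)) - 14*112*(-109) = (-33 + 66) - 1*(-170912) = 33 + 170912 = 170945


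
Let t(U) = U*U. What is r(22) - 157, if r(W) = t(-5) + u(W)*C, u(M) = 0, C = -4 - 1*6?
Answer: -132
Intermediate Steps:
t(U) = U²
C = -10 (C = -4 - 6 = -10)
r(W) = 25 (r(W) = (-5)² + 0*(-10) = 25 + 0 = 25)
r(22) - 157 = 25 - 157 = -132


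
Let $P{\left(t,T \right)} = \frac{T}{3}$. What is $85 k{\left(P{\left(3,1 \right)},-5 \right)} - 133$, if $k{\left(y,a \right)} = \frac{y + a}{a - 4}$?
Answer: $- \frac{2401}{27} \approx -88.926$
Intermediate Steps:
$P{\left(t,T \right)} = \frac{T}{3}$ ($P{\left(t,T \right)} = T \frac{1}{3} = \frac{T}{3}$)
$k{\left(y,a \right)} = \frac{a + y}{-4 + a}$
$85 k{\left(P{\left(3,1 \right)},-5 \right)} - 133 = 85 \frac{-5 + \frac{1}{3} \cdot 1}{-4 - 5} - 133 = 85 \frac{-5 + \frac{1}{3}}{-9} - 133 = 85 \left(\left(- \frac{1}{9}\right) \left(- \frac{14}{3}\right)\right) - 133 = 85 \cdot \frac{14}{27} - 133 = \frac{1190}{27} - 133 = - \frac{2401}{27}$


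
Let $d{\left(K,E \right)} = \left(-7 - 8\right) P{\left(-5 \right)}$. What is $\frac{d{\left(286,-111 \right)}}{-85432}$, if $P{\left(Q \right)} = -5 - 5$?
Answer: $- \frac{75}{42716} \approx -0.0017558$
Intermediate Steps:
$P{\left(Q \right)} = -10$
$d{\left(K,E \right)} = 150$ ($d{\left(K,E \right)} = \left(-7 - 8\right) \left(-10\right) = \left(-15\right) \left(-10\right) = 150$)
$\frac{d{\left(286,-111 \right)}}{-85432} = \frac{150}{-85432} = 150 \left(- \frac{1}{85432}\right) = - \frac{75}{42716}$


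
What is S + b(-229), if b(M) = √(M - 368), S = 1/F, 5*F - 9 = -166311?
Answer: -5/166302 + I*√597 ≈ -3.0066e-5 + 24.434*I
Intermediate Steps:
F = -166302/5 (F = 9/5 + (⅕)*(-166311) = 9/5 - 166311/5 = -166302/5 ≈ -33260.)
S = -5/166302 (S = 1/(-166302/5) = -5/166302 ≈ -3.0066e-5)
b(M) = √(-368 + M)
S + b(-229) = -5/166302 + √(-368 - 229) = -5/166302 + √(-597) = -5/166302 + I*√597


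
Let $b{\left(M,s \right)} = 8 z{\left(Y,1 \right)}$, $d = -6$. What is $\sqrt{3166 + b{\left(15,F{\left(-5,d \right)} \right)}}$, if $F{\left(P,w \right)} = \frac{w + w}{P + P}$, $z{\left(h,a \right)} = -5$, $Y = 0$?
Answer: $\sqrt{3126} \approx 55.911$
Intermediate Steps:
$F{\left(P,w \right)} = \frac{w}{P}$ ($F{\left(P,w \right)} = \frac{2 w}{2 P} = 2 w \frac{1}{2 P} = \frac{w}{P}$)
$b{\left(M,s \right)} = -40$ ($b{\left(M,s \right)} = 8 \left(-5\right) = -40$)
$\sqrt{3166 + b{\left(15,F{\left(-5,d \right)} \right)}} = \sqrt{3166 - 40} = \sqrt{3126}$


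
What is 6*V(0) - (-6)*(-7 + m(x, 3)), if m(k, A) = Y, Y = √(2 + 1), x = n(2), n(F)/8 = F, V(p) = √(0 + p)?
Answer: -42 + 6*√3 ≈ -31.608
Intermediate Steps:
V(p) = √p
n(F) = 8*F
x = 16 (x = 8*2 = 16)
Y = √3 ≈ 1.7320
m(k, A) = √3
6*V(0) - (-6)*(-7 + m(x, 3)) = 6*√0 - (-6)*(-7 + √3) = 6*0 - (42 - 6*√3) = 0 + (-42 + 6*√3) = -42 + 6*√3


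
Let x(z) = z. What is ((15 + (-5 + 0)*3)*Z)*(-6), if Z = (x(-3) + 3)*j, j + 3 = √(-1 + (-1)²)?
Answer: 0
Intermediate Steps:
j = -3 (j = -3 + √(-1 + (-1)²) = -3 + √(-1 + 1) = -3 + √0 = -3 + 0 = -3)
Z = 0 (Z = (-3 + 3)*(-3) = 0*(-3) = 0)
((15 + (-5 + 0)*3)*Z)*(-6) = ((15 + (-5 + 0)*3)*0)*(-6) = ((15 - 5*3)*0)*(-6) = ((15 - 15)*0)*(-6) = (0*0)*(-6) = 0*(-6) = 0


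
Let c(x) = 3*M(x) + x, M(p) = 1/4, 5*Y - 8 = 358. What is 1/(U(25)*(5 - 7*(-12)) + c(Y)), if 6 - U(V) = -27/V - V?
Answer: 100/292907 ≈ 0.00034141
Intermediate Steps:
Y = 366/5 (Y = 8/5 + (⅕)*358 = 8/5 + 358/5 = 366/5 ≈ 73.200)
M(p) = ¼
U(V) = 6 + V + 27/V (U(V) = 6 - (-27/V - V) = 6 - (-V - 27/V) = 6 + (V + 27/V) = 6 + V + 27/V)
c(x) = ¾ + x (c(x) = 3*(¼) + x = ¾ + x)
1/(U(25)*(5 - 7*(-12)) + c(Y)) = 1/((6 + 25 + 27/25)*(5 - 7*(-12)) + (¾ + 366/5)) = 1/((6 + 25 + 27*(1/25))*(5 + 84) + 1479/20) = 1/((6 + 25 + 27/25)*89 + 1479/20) = 1/((802/25)*89 + 1479/20) = 1/(71378/25 + 1479/20) = 1/(292907/100) = 100/292907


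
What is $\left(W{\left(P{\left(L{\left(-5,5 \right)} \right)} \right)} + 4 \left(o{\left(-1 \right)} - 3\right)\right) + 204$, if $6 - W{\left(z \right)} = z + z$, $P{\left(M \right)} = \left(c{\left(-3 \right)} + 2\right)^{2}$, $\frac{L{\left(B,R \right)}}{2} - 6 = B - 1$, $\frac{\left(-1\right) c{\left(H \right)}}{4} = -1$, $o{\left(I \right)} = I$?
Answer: $122$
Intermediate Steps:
$c{\left(H \right)} = 4$ ($c{\left(H \right)} = \left(-4\right) \left(-1\right) = 4$)
$L{\left(B,R \right)} = 10 + 2 B$ ($L{\left(B,R \right)} = 12 + 2 \left(B - 1\right) = 12 + 2 \left(-1 + B\right) = 12 + \left(-2 + 2 B\right) = 10 + 2 B$)
$P{\left(M \right)} = 36$ ($P{\left(M \right)} = \left(4 + 2\right)^{2} = 6^{2} = 36$)
$W{\left(z \right)} = 6 - 2 z$ ($W{\left(z \right)} = 6 - \left(z + z\right) = 6 - 2 z$)
$\left(W{\left(P{\left(L{\left(-5,5 \right)} \right)} \right)} + 4 \left(o{\left(-1 \right)} - 3\right)\right) + 204 = \left(\left(6 - 72\right) + 4 \left(-1 - 3\right)\right) + 204 = \left(-66 + 4 \left(-4\right)\right) + 204 = \left(-66 - 16\right) + 204 = -82 + 204 = 122$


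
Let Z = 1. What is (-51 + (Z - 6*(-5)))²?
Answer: 400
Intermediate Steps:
(-51 + (Z - 6*(-5)))² = (-51 + (1 - 6*(-5)))² = (-51 + (1 + 30))² = (-51 + 31)² = (-20)² = 400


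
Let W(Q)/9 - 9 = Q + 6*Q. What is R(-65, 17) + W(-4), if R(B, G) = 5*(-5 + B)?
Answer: -521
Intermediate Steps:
W(Q) = 81 + 63*Q (W(Q) = 81 + 9*(Q + 6*Q) = 81 + 9*(7*Q) = 81 + 63*Q)
R(B, G) = -25 + 5*B
R(-65, 17) + W(-4) = (-25 + 5*(-65)) + (81 + 63*(-4)) = (-25 - 325) + (81 - 252) = -350 - 171 = -521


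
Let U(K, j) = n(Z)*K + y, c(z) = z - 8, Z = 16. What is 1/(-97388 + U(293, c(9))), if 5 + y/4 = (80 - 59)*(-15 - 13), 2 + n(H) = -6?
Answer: -1/102104 ≈ -9.7939e-6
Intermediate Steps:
n(H) = -8 (n(H) = -2 - 6 = -8)
y = -2372 (y = -20 + 4*((80 - 59)*(-15 - 13)) = -20 + 4*(21*(-28)) = -20 + 4*(-588) = -20 - 2352 = -2372)
c(z) = -8 + z
U(K, j) = -2372 - 8*K (U(K, j) = -8*K - 2372 = -2372 - 8*K)
1/(-97388 + U(293, c(9))) = 1/(-97388 + (-2372 - 8*293)) = 1/(-97388 + (-2372 - 2344)) = 1/(-97388 - 4716) = 1/(-102104) = -1/102104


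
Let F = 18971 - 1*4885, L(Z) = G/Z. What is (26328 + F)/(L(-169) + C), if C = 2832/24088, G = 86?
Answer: -10282513813/99560 ≈ -1.0328e+5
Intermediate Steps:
L(Z) = 86/Z
C = 354/3011 (C = 2832*(1/24088) = 354/3011 ≈ 0.11757)
F = 14086 (F = 18971 - 4885 = 14086)
(26328 + F)/(L(-169) + C) = (26328 + 14086)/(86/(-169) + 354/3011) = 40414/(86*(-1/169) + 354/3011) = 40414/(-86/169 + 354/3011) = 40414/(-199120/508859) = 40414*(-508859/199120) = -10282513813/99560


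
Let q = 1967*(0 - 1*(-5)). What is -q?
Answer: -9835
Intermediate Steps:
q = 9835 (q = 1967*(0 + 5) = 1967*5 = 9835)
-q = -1*9835 = -9835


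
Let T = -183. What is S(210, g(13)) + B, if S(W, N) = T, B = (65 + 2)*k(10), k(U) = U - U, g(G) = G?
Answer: -183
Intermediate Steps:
k(U) = 0
B = 0 (B = (65 + 2)*0 = 67*0 = 0)
S(W, N) = -183
S(210, g(13)) + B = -183 + 0 = -183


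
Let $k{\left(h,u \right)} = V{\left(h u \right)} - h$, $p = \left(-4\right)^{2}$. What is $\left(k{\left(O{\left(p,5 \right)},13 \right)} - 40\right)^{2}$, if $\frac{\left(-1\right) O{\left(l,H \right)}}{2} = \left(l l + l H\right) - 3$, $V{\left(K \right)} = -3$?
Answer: $388129$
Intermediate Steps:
$p = 16$
$O{\left(l,H \right)} = 6 - 2 l^{2} - 2 H l$ ($O{\left(l,H \right)} = - 2 \left(\left(l l + l H\right) - 3\right) = - 2 \left(\left(l^{2} + H l\right) - 3\right) = - 2 \left(-3 + l^{2} + H l\right) = 6 - 2 l^{2} - 2 H l$)
$k{\left(h,u \right)} = -3 - h$
$\left(k{\left(O{\left(p,5 \right)},13 \right)} - 40\right)^{2} = \left(\left(-3 - \left(6 - 2 \cdot 16^{2} - 10 \cdot 16\right)\right) - 40\right)^{2} = \left(\left(-3 - \left(6 - 512 - 160\right)\right) - 40\right)^{2} = \left(\left(-3 - -666\right) - 40\right)^{2} = \left(\left(-3 + 666\right) - 40\right)^{2} = \left(663 - 40\right)^{2} = 623^{2} = 388129$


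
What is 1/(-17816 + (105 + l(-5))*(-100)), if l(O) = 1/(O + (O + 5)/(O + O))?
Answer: -1/28296 ≈ -3.5341e-5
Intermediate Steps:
l(O) = 1/(O + (5 + O)/(2*O)) (l(O) = 1/(O + (5 + O)/((2*O))) = 1/(O + (5 + O)*(1/(2*O))) = 1/(O + (5 + O)/(2*O)))
1/(-17816 + (105 + l(-5))*(-100)) = 1/(-17816 + (105 + 2*(-5)/(5 - 5 + 2*(-5)²))*(-100)) = 1/(-17816 + (105 + 2*(-5)/(5 - 5 + 2*25))*(-100)) = 1/(-17816 + (105 + 2*(-5)/(5 - 5 + 50))*(-100)) = 1/(-17816 + (105 + 2*(-5)/50)*(-100)) = 1/(-17816 + (105 + 2*(-5)*(1/50))*(-100)) = 1/(-17816 + (105 - ⅕)*(-100)) = 1/(-17816 + (524/5)*(-100)) = 1/(-17816 - 10480) = 1/(-28296) = -1/28296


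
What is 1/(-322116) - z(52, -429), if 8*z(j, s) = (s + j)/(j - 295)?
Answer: -10119973/52182792 ≈ -0.19393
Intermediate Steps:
z(j, s) = (j + s)/(8*(-295 + j)) (z(j, s) = ((s + j)/(j - 295))/8 = ((j + s)/(-295 + j))/8 = (j + s)/(8*(-295 + j)))
1/(-322116) - z(52, -429) = 1/(-322116) - (52 - 429)/(8*(-295 + 52)) = -1/322116 - (-377)/(8*(-243)) = -1/322116 - (-1)*(-377)/(8*243) = -1/322116 - 1*377/1944 = -1/322116 - 377/1944 = -10119973/52182792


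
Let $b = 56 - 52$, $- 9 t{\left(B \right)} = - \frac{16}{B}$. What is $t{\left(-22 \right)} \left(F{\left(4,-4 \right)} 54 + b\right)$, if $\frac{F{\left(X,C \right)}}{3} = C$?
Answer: $\frac{5152}{99} \approx 52.04$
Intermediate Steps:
$t{\left(B \right)} = \frac{16}{9 B}$ ($t{\left(B \right)} = - \frac{\left(-16\right) \frac{1}{B}}{9} = \frac{16}{9 B}$)
$F{\left(X,C \right)} = 3 C$
$b = 4$
$t{\left(-22 \right)} \left(F{\left(4,-4 \right)} 54 + b\right) = \frac{16}{9 \left(-22\right)} \left(3 \left(-4\right) 54 + 4\right) = \frac{16}{9} \left(- \frac{1}{22}\right) \left(\left(-12\right) 54 + 4\right) = - \frac{8 \left(-648 + 4\right)}{99} = \left(- \frac{8}{99}\right) \left(-644\right) = \frac{5152}{99}$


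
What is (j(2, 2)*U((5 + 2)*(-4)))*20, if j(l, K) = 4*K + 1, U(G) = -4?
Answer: -720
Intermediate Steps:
j(l, K) = 1 + 4*K
(j(2, 2)*U((5 + 2)*(-4)))*20 = ((1 + 4*2)*(-4))*20 = ((1 + 8)*(-4))*20 = (9*(-4))*20 = -36*20 = -720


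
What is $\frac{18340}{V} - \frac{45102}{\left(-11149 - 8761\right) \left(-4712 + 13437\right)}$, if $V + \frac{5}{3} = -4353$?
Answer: $- \frac{1194649541559}{283676186750} \approx -4.2113$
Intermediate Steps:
$V = - \frac{13064}{3}$ ($V = - \frac{5}{3} - 4353 = - \frac{13064}{3} \approx -4354.7$)
$\frac{18340}{V} - \frac{45102}{\left(-11149 - 8761\right) \left(-4712 + 13437\right)} = \frac{18340}{- \frac{13064}{3}} - \frac{45102}{\left(-11149 - 8761\right) \left(-4712 + 13437\right)} = 18340 \left(- \frac{3}{13064}\right) - \frac{45102}{\left(-19910\right) 8725} = - \frac{13755}{3266} - \frac{45102}{-173714750} = - \frac{13755}{3266} - - \frac{22551}{86857375} = - \frac{13755}{3266} + \frac{22551}{86857375} = - \frac{1194649541559}{283676186750}$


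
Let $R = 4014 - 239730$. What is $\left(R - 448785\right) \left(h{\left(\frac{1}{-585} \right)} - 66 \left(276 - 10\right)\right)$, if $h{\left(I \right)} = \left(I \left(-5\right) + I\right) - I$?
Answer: $\frac{468666654517}{39} \approx 1.2017 \cdot 10^{10}$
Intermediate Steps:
$h{\left(I \right)} = - 5 I$ ($h{\left(I \right)} = \left(- 5 I + I\right) - I = - 4 I - I = - 5 I$)
$R = -235716$ ($R = 4014 - 239730 = -235716$)
$\left(R - 448785\right) \left(h{\left(\frac{1}{-585} \right)} - 66 \left(276 - 10\right)\right) = \left(-235716 - 448785\right) \left(- \frac{5}{-585} - 66 \left(276 - 10\right)\right) = - 684501 \left(\left(-5\right) \left(- \frac{1}{585}\right) - 17556\right) = - 684501 \left(\frac{1}{117} - 17556\right) = \left(-684501\right) \left(- \frac{2054051}{117}\right) = \frac{468666654517}{39}$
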